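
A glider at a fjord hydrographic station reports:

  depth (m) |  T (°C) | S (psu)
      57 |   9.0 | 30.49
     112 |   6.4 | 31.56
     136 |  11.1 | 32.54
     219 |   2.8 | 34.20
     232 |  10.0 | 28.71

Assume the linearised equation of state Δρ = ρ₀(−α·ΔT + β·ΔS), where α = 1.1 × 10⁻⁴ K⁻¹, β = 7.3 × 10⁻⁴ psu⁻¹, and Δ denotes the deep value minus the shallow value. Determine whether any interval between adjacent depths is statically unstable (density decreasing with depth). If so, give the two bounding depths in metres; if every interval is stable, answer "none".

219–232 m

Evaluate Δρ/ρ₀ = −αΔT + βΔS across each adjacent pair:
  57–112 m: −αΔT+βΔS = −(1.1 × 10⁻⁴)(-2.6)+(7.3 × 10⁻⁴)(+1.07) = 1.1 × 10⁻³ → stable
  112–136 m: −αΔT+βΔS = −(1.1 × 10⁻⁴)(+4.7)+(7.3 × 10⁻⁴)(+0.98) = 2.0 × 10⁻⁴ → stable
  136–219 m: −αΔT+βΔS = −(1.1 × 10⁻⁴)(-8.3)+(7.3 × 10⁻⁴)(+1.66) = 2.1 × 10⁻³ → stable
  219–232 m: −αΔT+βΔS = −(1.1 × 10⁻⁴)(+7.2)+(7.3 × 10⁻⁴)(-5.49) = -4.8 × 10⁻³ → UNSTABLE
The 219–232 m interval has Δρ < 0: lighter water underlies denser water.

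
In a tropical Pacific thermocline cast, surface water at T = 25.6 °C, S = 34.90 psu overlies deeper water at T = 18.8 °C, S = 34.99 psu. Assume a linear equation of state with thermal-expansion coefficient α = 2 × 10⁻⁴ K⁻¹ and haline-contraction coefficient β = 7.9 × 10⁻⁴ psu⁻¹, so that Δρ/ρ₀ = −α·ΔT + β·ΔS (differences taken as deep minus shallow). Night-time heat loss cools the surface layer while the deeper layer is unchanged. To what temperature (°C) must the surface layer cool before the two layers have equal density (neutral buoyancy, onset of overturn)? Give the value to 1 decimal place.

18.4 °C

Neutral buoyancy requires Δρ = 0, i.e. −α(T_deep − T_surf′) + β(S_deep − S_surf) = 0.
T_surf′ = T_deep − (β/α)·ΔS = 18.8 − (7.9 × 10⁻⁴/2 × 10⁻⁴)·(+0.09) = 18.445 °C.
Cooling required: 25.6 − (18.445) = 7.155 °C.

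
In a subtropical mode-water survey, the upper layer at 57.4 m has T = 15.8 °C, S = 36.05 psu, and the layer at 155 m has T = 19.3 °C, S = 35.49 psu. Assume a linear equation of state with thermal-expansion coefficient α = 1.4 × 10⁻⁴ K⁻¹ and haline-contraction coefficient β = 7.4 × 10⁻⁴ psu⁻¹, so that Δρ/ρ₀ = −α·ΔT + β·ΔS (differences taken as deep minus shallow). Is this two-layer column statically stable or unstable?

unstable

ΔT = 19.3 − 15.8 = +3.5 K and ΔS = 35.49 − 36.05 = -0.56 psu (deep − shallow).
−αΔT = -4.90 × 10⁻⁴; βΔS = -4.144 × 10⁻⁴; sum Δρ/ρ₀ = -9.044 × 10⁻⁴.
Δρ/ρ₀ < 0, so Δρ < 0: deeper water is lighter → statically unstable; the column would overturn.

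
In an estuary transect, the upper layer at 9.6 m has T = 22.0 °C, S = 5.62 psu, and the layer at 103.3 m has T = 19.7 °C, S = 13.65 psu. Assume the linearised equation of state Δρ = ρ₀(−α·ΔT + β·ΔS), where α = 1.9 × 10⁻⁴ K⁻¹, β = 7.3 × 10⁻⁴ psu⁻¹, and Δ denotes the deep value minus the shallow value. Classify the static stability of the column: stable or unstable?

stable

ΔT = 19.7 − 22.0 = -2.3 K and ΔS = 13.65 − 5.62 = +8.03 psu (deep − shallow).
−αΔT = 4.37 × 10⁻⁴; βΔS = 5.8619 × 10⁻³; sum Δρ/ρ₀ = 6.2989 × 10⁻³.
Δρ/ρ₀ > 0, so Δρ > 0: deeper water is denser → statically stable.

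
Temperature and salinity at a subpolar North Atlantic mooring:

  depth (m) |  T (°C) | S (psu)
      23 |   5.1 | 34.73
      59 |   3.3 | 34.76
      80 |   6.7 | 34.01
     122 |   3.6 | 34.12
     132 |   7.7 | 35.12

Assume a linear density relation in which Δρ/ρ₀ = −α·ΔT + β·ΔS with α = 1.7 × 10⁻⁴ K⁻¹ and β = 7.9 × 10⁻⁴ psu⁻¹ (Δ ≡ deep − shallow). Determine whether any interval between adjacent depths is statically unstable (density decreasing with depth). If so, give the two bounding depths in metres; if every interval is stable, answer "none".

59–80 m

Evaluate Δρ/ρ₀ = −αΔT + βΔS across each adjacent pair:
  23–59 m: −αΔT+βΔS = −(1.7 × 10⁻⁴)(-1.8)+(7.9 × 10⁻⁴)(+0.03) = 3.3 × 10⁻⁴ → stable
  59–80 m: −αΔT+βΔS = −(1.7 × 10⁻⁴)(+3.4)+(7.9 × 10⁻⁴)(-0.75) = -1.2 × 10⁻³ → UNSTABLE
  80–122 m: −αΔT+βΔS = −(1.7 × 10⁻⁴)(-3.1)+(7.9 × 10⁻⁴)(+0.11) = 6.1 × 10⁻⁴ → stable
  122–132 m: −αΔT+βΔS = −(1.7 × 10⁻⁴)(+4.1)+(7.9 × 10⁻⁴)(+1.00) = 9.3 × 10⁻⁵ → stable
The 59–80 m interval has Δρ < 0: lighter water underlies denser water.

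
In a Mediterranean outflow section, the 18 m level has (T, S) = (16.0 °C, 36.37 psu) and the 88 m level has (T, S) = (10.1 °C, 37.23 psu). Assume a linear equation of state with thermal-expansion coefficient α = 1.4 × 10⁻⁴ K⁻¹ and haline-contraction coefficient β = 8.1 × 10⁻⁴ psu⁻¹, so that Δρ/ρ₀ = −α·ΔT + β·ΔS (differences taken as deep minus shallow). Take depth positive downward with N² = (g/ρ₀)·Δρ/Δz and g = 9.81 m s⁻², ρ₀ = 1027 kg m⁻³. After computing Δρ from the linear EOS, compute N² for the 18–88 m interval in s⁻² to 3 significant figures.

ΔT = -5.9 K, ΔS = +0.86 psu (deep − shallow).
Δρ/ρ₀ = −αΔT + βΔS = 8.26 × 10⁻⁴ + 6.966 × 10⁻⁴ = 1.5226 × 10⁻³, so Δρ ≈ 1.564 kg m⁻³.
N² = (g/ρ₀)·Δρ/Δz = g·(Δρ/ρ₀)/Δz = 9.81 × 1.5226 × 10⁻³ / 70 = 2.1338 × 10⁻⁴ s⁻² ≈ 2.13 × 10⁻⁴ s⁻².

2.13 × 10⁻⁴ s⁻²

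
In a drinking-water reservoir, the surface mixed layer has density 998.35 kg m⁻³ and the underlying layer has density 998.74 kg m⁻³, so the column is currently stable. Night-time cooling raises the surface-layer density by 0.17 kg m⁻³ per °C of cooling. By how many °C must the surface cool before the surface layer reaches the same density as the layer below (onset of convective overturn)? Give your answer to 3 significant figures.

Density deficit of the surface layer: 998.74 − 998.35 = 0.39 kg m⁻³.
Required change = 0.39 / 0.17 = 2.29 °C.

2.29 °C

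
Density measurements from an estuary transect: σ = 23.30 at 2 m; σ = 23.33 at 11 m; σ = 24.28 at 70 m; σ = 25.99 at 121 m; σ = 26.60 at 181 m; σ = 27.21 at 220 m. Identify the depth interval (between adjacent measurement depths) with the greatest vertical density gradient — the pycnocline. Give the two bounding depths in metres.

70–121 m

Compute the density gradient over each adjacent pair:
  2–11 m: Δρ/Δz = 0.03/9 = 3.3 × 10⁻³ kg m⁻⁴
  11–70 m: Δρ/Δz = 0.95/59 = 0.016 kg m⁻⁴
  70–121 m: Δρ/Δz = 1.71/51 = 0.034 kg m⁻⁴
  121–181 m: Δρ/Δz = 0.61/60 = 0.010 kg m⁻⁴
  181–220 m: Δρ/Δz = 0.61/39 = 0.016 kg m⁻⁴
The largest gradient is in the 70–121 m interval — the pycnocline.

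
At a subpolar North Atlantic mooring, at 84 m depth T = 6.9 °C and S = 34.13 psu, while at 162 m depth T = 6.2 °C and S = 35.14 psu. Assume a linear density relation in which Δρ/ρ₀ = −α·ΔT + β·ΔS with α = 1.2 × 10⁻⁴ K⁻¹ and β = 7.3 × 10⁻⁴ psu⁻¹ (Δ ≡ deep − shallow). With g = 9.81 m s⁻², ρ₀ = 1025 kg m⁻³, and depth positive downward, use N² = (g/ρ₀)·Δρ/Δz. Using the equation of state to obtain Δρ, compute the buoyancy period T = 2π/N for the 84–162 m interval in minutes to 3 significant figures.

10.3 min

ΔT = -0.7 K, ΔS = +1.01 psu (deep − shallow).
Δρ/ρ₀ = −αΔT + βΔS = 8.40 × 10⁻⁵ + 7.373 × 10⁻⁴ = 8.213 × 10⁻⁴, so Δρ ≈ 0.8418 kg m⁻³.
N² = (g/ρ₀)·Δρ/Δz = g·(Δρ/ρ₀)/Δz = 9.81 × 8.213 × 10⁻⁴ / 78 = 1.0329 × 10⁻⁴ s⁻².
N = √(1.0329 × 10⁻⁴) = 0.010163 rad s⁻¹ → T = 2π/N = 618.24 s = 10.304 min ≈ 10.3 min.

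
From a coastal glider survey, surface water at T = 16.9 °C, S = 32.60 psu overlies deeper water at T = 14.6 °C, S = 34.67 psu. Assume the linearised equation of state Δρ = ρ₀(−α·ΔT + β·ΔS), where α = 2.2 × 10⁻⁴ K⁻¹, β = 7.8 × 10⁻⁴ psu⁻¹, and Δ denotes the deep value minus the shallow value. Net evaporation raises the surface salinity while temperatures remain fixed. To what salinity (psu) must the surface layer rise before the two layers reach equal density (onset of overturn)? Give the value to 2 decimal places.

35.32 psu

Neutral buoyancy requires −α(T_deep − T_surf) + β(S_deep − S_surf′) = 0.
S_surf′ = S_deep − (α/β)·ΔT = 34.67 − (2.2 × 10⁻⁴/7.8 × 10⁻⁴)·(-2.3) = 35.3187 psu.
Increase required: 35.3187 − 32.60 = 2.7187 psu.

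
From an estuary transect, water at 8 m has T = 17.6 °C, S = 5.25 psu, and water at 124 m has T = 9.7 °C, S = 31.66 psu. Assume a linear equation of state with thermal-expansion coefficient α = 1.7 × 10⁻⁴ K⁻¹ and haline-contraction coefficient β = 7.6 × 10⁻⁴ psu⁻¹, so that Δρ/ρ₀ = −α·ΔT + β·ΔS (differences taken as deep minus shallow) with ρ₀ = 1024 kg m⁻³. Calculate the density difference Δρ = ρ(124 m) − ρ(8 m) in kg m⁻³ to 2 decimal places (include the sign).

ΔT = -7.9 K, ΔS = +26.41 psu (deep − shallow).
Δρ/ρ₀ = −(1.7 × 10⁻⁴)(-7.9) + (7.6 × 10⁻⁴)(+26.41) = 0.0214146.
Δρ = 1024 × (0.0214146) = +21.93 kg m⁻³.
Positive Δρ: denser below, stable.

+21.93 kg m⁻³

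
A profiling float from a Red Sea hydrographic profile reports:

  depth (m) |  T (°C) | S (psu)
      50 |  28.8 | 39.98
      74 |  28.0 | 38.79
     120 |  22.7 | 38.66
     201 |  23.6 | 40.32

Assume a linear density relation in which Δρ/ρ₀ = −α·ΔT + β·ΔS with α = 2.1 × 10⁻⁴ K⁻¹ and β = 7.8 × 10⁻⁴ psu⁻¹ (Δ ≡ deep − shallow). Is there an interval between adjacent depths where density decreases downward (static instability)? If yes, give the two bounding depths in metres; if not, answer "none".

50–74 m

Evaluate Δρ/ρ₀ = −αΔT + βΔS across each adjacent pair:
  50–74 m: −αΔT+βΔS = −(2.1 × 10⁻⁴)(-0.8)+(7.8 × 10⁻⁴)(-1.19) = -7.6 × 10⁻⁴ → UNSTABLE
  74–120 m: −αΔT+βΔS = −(2.1 × 10⁻⁴)(-5.3)+(7.8 × 10⁻⁴)(-0.13) = 1.0 × 10⁻³ → stable
  120–201 m: −αΔT+βΔS = −(2.1 × 10⁻⁴)(+0.9)+(7.8 × 10⁻⁴)(+1.66) = 1.1 × 10⁻³ → stable
The 50–74 m interval has Δρ < 0: lighter water underlies denser water.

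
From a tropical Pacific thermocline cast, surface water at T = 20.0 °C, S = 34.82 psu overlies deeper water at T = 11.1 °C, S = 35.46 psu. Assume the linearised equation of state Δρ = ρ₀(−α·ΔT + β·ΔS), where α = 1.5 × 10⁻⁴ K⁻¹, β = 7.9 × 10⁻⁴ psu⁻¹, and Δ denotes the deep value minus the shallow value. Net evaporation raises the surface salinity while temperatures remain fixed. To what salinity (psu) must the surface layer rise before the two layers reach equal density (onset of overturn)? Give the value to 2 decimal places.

37.15 psu

Neutral buoyancy requires −α(T_deep − T_surf) + β(S_deep − S_surf′) = 0.
S_surf′ = S_deep − (α/β)·ΔT = 35.46 − (1.5 × 10⁻⁴/7.9 × 10⁻⁴)·(-8.9) = 37.1499 psu.
Increase required: 37.1499 − 34.82 = 2.3299 psu.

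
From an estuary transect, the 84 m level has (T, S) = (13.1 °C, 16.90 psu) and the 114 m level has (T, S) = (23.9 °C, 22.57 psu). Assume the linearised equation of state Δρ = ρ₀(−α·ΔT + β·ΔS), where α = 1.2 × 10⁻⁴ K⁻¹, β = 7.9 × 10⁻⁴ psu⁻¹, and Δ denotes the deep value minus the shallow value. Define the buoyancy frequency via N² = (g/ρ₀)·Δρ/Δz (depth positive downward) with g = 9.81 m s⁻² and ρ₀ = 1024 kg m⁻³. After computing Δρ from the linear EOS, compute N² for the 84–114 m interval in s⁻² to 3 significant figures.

ΔT = +10.8 K, ΔS = +5.67 psu (deep − shallow).
Δρ/ρ₀ = −αΔT + βΔS = -1.296 × 10⁻³ + 4.4793 × 10⁻³ = 3.1833 × 10⁻³, so Δρ ≈ 3.260 kg m⁻³.
N² = (g/ρ₀)·Δρ/Δz = g·(Δρ/ρ₀)/Δz = 9.81 × 3.1833 × 10⁻³ / 30 = 1.0409 × 10⁻³ s⁻² ≈ 1.04 × 10⁻³ s⁻².

1.04 × 10⁻³ s⁻²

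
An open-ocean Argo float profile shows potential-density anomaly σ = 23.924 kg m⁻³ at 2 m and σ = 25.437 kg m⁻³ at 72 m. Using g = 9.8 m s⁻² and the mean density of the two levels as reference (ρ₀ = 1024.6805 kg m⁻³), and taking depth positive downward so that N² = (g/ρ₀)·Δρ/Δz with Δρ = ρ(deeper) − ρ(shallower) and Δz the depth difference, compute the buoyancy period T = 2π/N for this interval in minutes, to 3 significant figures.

7.28 min

Δρ = 1025.437 − 1023.924 = 1.513 kg m⁻³ over Δz = 72 − 2 = 70 m.
N² = (9.8/1024.6805) × (1.513/70) = 2.0672 × 10⁻⁴ s⁻².
N = √(2.0672 × 10⁻⁴) = 0.014378 rad s⁻¹, so T = 2π/N = 437.00 s = 7.2833 min ≈ 7.28 min.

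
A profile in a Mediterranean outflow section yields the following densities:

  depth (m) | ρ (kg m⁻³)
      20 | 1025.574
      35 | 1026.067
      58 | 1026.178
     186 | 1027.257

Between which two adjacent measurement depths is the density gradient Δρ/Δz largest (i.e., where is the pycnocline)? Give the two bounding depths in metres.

Compute the density gradient over each adjacent pair:
  20–35 m: Δρ/Δz = 0.493/15 = 0.033 kg m⁻⁴
  35–58 m: Δρ/Δz = 0.111/23 = 4.8 × 10⁻³ kg m⁻⁴
  58–186 m: Δρ/Δz = 1.079/128 = 8.4 × 10⁻³ kg m⁻⁴
The largest gradient is in the 20–35 m interval — the pycnocline.

20–35 m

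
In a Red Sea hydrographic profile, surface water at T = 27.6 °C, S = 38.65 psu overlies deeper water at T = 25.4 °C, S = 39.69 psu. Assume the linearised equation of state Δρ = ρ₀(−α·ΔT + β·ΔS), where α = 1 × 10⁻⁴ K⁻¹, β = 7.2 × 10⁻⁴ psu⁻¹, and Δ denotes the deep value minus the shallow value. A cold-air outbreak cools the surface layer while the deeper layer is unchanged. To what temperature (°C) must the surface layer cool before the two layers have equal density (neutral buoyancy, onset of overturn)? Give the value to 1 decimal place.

17.9 °C

Neutral buoyancy requires Δρ = 0, i.e. −α(T_deep − T_surf′) + β(S_deep − S_surf) = 0.
T_surf′ = T_deep − (β/α)·ΔS = 25.4 − (7.2 × 10⁻⁴/1 × 10⁻⁴)·(+1.04) = 17.912 °C.
Cooling required: 27.6 − (17.912) = 9.688 °C.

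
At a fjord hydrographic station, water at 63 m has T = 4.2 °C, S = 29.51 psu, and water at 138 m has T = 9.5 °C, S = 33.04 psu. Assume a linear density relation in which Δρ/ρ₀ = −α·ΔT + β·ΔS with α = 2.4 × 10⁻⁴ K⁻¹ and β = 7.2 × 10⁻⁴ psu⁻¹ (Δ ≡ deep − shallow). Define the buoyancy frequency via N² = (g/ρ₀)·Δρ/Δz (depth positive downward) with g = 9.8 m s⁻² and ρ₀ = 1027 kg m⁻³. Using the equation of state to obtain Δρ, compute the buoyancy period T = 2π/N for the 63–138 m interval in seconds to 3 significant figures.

488 s

ΔT = +5.3 K, ΔS = +3.53 psu (deep − shallow).
Δρ/ρ₀ = −αΔT + βΔS = -1.272 × 10⁻³ + 2.5416 × 10⁻³ = 1.2696 × 10⁻³, so Δρ ≈ 1.304 kg m⁻³.
N² = (g/ρ₀)·Δρ/Δz = g·(Δρ/ρ₀)/Δz = 9.8 × 1.2696 × 10⁻³ / 75 = 1.6589 × 10⁻⁴ s⁻².
N = √(1.6589 × 10⁻⁴) = 0.012880 rad s⁻¹ → T = 2π/N = 487.82 s ≈ 488 s.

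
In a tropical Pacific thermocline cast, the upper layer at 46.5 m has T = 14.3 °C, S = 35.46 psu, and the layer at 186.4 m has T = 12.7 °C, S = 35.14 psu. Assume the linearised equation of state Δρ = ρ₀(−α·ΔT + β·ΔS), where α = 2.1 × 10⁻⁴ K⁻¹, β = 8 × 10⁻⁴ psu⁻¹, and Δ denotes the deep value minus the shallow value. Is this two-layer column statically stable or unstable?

stable

ΔT = 12.7 − 14.3 = -1.6 K and ΔS = 35.14 − 35.46 = -0.32 psu (deep − shallow).
−αΔT = 3.36 × 10⁻⁴; βΔS = -2.56 × 10⁻⁴; sum Δρ/ρ₀ = 8.00 × 10⁻⁵.
Δρ/ρ₀ > 0, so Δρ > 0: deeper water is denser → statically stable.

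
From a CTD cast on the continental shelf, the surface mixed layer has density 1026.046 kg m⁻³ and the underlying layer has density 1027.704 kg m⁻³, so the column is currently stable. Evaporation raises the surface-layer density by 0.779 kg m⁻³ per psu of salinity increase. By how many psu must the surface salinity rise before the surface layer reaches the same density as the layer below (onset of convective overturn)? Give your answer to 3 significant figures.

Density deficit of the surface layer: 1027.704 − 1026.046 = 1.658 kg m⁻³.
Required change = 1.658 / 0.779 = 2.13 psu.

2.13 psu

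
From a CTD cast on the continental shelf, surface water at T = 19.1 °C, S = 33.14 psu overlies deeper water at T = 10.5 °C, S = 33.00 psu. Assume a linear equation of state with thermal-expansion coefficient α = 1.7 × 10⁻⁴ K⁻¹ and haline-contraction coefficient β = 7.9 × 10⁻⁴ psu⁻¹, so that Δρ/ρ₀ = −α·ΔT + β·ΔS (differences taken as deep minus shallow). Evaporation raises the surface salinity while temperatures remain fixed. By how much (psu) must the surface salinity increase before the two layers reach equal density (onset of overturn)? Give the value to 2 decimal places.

1.71 psu

Neutral buoyancy requires −α(T_deep − T_surf) + β(S_deep − S_surf′) = 0.
S_surf′ = S_deep − (α/β)·ΔT = 33.00 − (1.7 × 10⁻⁴/7.9 × 10⁻⁴)·(-8.6) = 34.8506 psu.
Increase required: 34.8506 − 33.14 = 1.7106 psu.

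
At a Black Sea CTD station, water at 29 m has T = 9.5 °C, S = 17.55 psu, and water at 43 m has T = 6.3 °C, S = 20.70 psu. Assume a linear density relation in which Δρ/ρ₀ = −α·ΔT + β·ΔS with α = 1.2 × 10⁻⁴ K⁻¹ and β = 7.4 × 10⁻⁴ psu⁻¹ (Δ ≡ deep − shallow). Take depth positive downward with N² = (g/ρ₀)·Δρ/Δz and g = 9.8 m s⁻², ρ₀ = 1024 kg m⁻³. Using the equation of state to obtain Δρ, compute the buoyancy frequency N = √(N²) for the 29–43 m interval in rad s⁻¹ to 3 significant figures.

ΔT = -3.2 K, ΔS = +3.15 psu (deep − shallow).
Δρ/ρ₀ = −αΔT + βΔS = 3.84 × 10⁻⁴ + 2.331 × 10⁻³ = 2.715 × 10⁻³, so Δρ ≈ 2.780 kg m⁻³.
N² = (g/ρ₀)·Δρ/Δz = g·(Δρ/ρ₀)/Δz = 9.8 × 2.715 × 10⁻³ / 14 = 1.9005 × 10⁻³ s⁻².
N = √(1.9005 × 10⁻³) = 0.043595 rad s⁻¹ ≈ 0.0436 rad s⁻¹.

0.0436 rad s⁻¹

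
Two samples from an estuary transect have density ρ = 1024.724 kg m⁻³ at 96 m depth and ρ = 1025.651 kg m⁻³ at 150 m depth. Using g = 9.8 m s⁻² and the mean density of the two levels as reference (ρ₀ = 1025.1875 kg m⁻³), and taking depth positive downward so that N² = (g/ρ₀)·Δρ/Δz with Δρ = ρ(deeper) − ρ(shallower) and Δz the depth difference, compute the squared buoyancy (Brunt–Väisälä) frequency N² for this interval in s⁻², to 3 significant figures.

Δρ = 1025.651 − 1024.724 = 0.927 kg m⁻³ over Δz = 150 − 96 = 54 m.
N² = (9.8/1025.1875) × (0.927/54) = 1.6410 × 10⁻⁴ s⁻² ≈ 1.64 × 10⁻⁴ s⁻².
Since Δρ > 0 the layer is stably stratified.

1.64 × 10⁻⁴ s⁻²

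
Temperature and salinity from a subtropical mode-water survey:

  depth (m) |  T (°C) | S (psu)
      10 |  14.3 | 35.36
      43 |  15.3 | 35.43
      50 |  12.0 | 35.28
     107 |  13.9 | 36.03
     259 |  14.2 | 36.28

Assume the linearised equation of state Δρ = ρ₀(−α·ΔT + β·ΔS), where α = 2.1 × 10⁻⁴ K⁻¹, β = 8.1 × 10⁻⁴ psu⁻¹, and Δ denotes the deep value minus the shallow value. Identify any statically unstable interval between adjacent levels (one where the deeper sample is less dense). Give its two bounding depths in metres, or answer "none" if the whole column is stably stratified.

10–43 m

Evaluate Δρ/ρ₀ = −αΔT + βΔS across each adjacent pair:
  10–43 m: −αΔT+βΔS = −(2.1 × 10⁻⁴)(+1.0)+(8.1 × 10⁻⁴)(+0.07) = -1.5 × 10⁻⁴ → UNSTABLE
  43–50 m: −αΔT+βΔS = −(2.1 × 10⁻⁴)(-3.3)+(8.1 × 10⁻⁴)(-0.15) = 5.7 × 10⁻⁴ → stable
  50–107 m: −αΔT+βΔS = −(2.1 × 10⁻⁴)(+1.9)+(8.1 × 10⁻⁴)(+0.75) = 2.1 × 10⁻⁴ → stable
  107–259 m: −αΔT+βΔS = −(2.1 × 10⁻⁴)(+0.3)+(8.1 × 10⁻⁴)(+0.25) = 1.4 × 10⁻⁴ → stable
The 10–43 m interval has Δρ < 0: lighter water underlies denser water.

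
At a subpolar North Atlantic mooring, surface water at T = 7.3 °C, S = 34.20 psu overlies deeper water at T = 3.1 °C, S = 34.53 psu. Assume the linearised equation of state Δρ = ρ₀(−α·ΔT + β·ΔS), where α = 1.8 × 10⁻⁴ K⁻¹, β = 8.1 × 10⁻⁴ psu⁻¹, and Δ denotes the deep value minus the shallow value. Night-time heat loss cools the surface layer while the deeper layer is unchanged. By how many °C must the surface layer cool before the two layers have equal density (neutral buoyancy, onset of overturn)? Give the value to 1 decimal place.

Neutral buoyancy requires Δρ = 0, i.e. −α(T_deep − T_surf′) + β(S_deep − S_surf) = 0.
T_surf′ = T_deep − (β/α)·ΔS = 3.1 − (8.1 × 10⁻⁴/1.8 × 10⁻⁴)·(+0.33) = 1.615 °C.
Cooling required: 7.3 − (1.615) = 5.685 °C.

5.7 °C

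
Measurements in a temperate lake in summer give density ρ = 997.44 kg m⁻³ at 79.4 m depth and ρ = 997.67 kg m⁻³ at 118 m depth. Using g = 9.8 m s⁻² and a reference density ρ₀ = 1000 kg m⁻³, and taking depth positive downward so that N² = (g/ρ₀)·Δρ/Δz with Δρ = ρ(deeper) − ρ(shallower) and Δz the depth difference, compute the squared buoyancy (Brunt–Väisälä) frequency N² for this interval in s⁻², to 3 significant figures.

Δρ = 997.67 − 997.44 = 0.23 kg m⁻³ over Δz = 118 − 79.4 = 38.6 m.
N² = (9.8/1000) × (0.23/38.6) = 5.8394 × 10⁻⁵ s⁻² ≈ 5.84 × 10⁻⁵ s⁻².

5.84 × 10⁻⁵ s⁻²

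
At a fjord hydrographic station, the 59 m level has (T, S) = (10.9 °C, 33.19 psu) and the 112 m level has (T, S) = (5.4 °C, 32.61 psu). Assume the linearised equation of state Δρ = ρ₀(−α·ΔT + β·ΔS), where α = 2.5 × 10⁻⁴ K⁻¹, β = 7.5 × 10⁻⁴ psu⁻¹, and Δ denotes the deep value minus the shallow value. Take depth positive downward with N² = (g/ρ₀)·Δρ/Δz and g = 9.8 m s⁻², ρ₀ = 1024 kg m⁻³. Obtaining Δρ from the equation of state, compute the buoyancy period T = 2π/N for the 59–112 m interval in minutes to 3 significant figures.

7.94 min

ΔT = -5.5 K, ΔS = -0.58 psu (deep − shallow).
Δρ/ρ₀ = −αΔT + βΔS = 1.375 × 10⁻³ − 4.35 × 10⁻⁴ = 9.40 × 10⁻⁴, so Δρ ≈ 0.9626 kg m⁻³.
N² = (g/ρ₀)·Δρ/Δz = g·(Δρ/ρ₀)/Δz = 9.8 × 9.40 × 10⁻⁴ / 53 = 1.7381 × 10⁻⁴ s⁻².
N = √(1.7381 × 10⁻⁴) = 0.013184 rad s⁻¹ → T = 2π/N = 476.58 s = 7.9430 min ≈ 7.94 min.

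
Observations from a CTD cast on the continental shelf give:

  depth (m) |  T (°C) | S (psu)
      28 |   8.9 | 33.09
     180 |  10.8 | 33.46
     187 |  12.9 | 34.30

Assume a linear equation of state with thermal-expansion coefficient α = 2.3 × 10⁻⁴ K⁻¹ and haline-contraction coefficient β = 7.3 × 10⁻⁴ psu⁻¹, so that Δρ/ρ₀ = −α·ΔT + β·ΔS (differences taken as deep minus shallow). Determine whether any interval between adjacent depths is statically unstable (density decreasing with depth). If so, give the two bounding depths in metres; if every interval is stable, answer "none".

28–180 m

Evaluate Δρ/ρ₀ = −αΔT + βΔS across each adjacent pair:
  28–180 m: −αΔT+βΔS = −(2.3 × 10⁻⁴)(+1.9)+(7.3 × 10⁻⁴)(+0.37) = -1.7 × 10⁻⁴ → UNSTABLE
  180–187 m: −αΔT+βΔS = −(2.3 × 10⁻⁴)(+2.1)+(7.3 × 10⁻⁴)(+0.84) = 1.3 × 10⁻⁴ → stable
The 28–180 m interval has Δρ < 0: lighter water underlies denser water.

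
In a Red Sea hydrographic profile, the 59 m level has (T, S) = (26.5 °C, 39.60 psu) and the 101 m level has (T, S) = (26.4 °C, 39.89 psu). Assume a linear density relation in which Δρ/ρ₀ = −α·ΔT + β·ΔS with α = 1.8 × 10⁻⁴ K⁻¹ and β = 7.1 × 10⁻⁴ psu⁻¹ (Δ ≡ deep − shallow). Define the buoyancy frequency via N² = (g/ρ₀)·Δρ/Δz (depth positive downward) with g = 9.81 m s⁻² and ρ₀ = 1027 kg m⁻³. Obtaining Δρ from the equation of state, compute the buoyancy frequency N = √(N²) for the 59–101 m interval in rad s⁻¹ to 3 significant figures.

ΔT = -0.1 K, ΔS = +0.29 psu (deep − shallow).
Δρ/ρ₀ = −αΔT + βΔS = 1.80 × 10⁻⁵ + 2.059 × 10⁻⁴ = 2.239 × 10⁻⁴, so Δρ ≈ 0.2299 kg m⁻³.
N² = (g/ρ₀)·Δρ/Δz = g·(Δρ/ρ₀)/Δz = 9.81 × 2.239 × 10⁻⁴ / 42 = 5.2297 × 10⁻⁵ s⁻².
N = √(5.2297 × 10⁻⁵) = 7.2317 × 10⁻³ rad s⁻¹ ≈ 7.23 × 10⁻³ rad s⁻¹.

7.23 × 10⁻³ rad s⁻¹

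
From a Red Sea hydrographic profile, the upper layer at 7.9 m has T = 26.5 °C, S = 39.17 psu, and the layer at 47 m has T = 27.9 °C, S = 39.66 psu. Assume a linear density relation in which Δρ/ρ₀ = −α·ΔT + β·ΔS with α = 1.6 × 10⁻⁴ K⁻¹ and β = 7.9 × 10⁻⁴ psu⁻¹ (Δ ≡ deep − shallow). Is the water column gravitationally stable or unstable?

stable

ΔT = 27.9 − 26.5 = +1.4 K and ΔS = 39.66 − 39.17 = +0.49 psu (deep − shallow).
−αΔT = -2.24 × 10⁻⁴; βΔS = 3.871 × 10⁻⁴; sum Δρ/ρ₀ = 1.631 × 10⁻⁴.
Δρ/ρ₀ > 0, so Δρ > 0: deeper water is denser → statically stable.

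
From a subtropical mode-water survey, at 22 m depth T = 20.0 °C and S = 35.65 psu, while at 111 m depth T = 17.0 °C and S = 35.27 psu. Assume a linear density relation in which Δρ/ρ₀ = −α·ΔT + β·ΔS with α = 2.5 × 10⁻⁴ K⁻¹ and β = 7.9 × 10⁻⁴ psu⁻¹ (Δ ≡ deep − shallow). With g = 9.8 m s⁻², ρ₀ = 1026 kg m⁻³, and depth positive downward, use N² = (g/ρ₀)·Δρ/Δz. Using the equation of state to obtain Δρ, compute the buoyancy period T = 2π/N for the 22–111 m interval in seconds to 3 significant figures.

893 s

ΔT = -3.0 K, ΔS = -0.38 psu (deep − shallow).
Δρ/ρ₀ = −αΔT + βΔS = 7.50 × 10⁻⁴ − 3.002 × 10⁻⁴ = 4.498 × 10⁻⁴, so Δρ ≈ 0.4615 kg m⁻³.
N² = (g/ρ₀)·Δρ/Δz = g·(Δρ/ρ₀)/Δz = 9.8 × 4.498 × 10⁻⁴ / 89 = 4.9529 × 10⁻⁵ s⁻².
N = √(4.9529 × 10⁻⁵) = 7.0377 × 10⁻³ rad s⁻¹ → T = 2π/N = 892.79 s ≈ 893 s.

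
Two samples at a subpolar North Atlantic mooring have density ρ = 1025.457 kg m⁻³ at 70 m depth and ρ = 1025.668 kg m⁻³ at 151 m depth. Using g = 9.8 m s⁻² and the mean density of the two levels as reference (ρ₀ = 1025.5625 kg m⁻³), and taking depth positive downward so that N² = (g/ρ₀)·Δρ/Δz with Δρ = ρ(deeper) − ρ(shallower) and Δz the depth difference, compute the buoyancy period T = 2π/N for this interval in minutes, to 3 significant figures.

21.0 min

Δρ = 1025.668 − 1025.457 = 0.211 kg m⁻³ over Δz = 151 − 70 = 81 m.
N² = (9.8/1025.5625) × (0.211/81) = 2.4892 × 10⁻⁵ s⁻².
N = √(2.4892 × 10⁻⁵) = 4.9892 × 10⁻³ rad s⁻¹, so T = 2π/N = 1.2594 × 10³ s = 20.990 min ≈ 21.0 min.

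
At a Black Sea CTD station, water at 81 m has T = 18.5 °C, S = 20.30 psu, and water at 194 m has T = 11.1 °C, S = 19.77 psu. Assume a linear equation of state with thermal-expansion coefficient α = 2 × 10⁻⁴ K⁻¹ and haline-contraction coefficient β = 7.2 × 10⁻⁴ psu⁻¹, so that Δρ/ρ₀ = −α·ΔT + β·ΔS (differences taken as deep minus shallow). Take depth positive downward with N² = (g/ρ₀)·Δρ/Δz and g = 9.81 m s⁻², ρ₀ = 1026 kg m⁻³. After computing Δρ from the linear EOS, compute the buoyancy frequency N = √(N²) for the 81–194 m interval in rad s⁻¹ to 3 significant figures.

ΔT = -7.4 K, ΔS = -0.53 psu (deep − shallow).
Δρ/ρ₀ = −αΔT + βΔS = 1.48 × 10⁻³ − 3.816 × 10⁻⁴ = 1.0984 × 10⁻³, so Δρ ≈ 1.127 kg m⁻³.
N² = (g/ρ₀)·Δρ/Δz = g·(Δρ/ρ₀)/Δz = 9.81 × 1.0984 × 10⁻³ / 113 = 9.5357 × 10⁻⁵ s⁻².
N = √(9.5357 × 10⁻⁵) = 9.7651 × 10⁻³ rad s⁻¹ ≈ 9.77 × 10⁻³ rad s⁻¹.

9.77 × 10⁻³ rad s⁻¹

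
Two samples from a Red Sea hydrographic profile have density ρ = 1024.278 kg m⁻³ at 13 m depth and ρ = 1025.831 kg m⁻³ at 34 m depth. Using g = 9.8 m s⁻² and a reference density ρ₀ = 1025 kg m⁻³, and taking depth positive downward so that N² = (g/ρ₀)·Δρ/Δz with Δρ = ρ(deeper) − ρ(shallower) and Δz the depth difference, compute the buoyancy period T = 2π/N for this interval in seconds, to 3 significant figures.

Δρ = 1025.831 − 1024.278 = 1.553 kg m⁻³ over Δz = 34 − 13 = 21 m.
N² = (9.8/1025) × (1.553/21) = 7.0706 × 10⁻⁴ s⁻².
N = √(7.0706 × 10⁻⁴) = 0.026591 rad s⁻¹, so T = 2π/N = 236.29 s ≈ 236 s.

236 s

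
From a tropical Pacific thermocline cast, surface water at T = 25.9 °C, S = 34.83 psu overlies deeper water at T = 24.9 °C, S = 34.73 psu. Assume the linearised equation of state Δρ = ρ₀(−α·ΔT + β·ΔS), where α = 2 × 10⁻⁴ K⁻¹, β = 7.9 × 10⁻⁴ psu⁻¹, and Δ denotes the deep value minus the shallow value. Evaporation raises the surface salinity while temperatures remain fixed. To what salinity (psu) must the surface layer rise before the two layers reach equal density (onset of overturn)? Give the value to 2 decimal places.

Neutral buoyancy requires −α(T_deep − T_surf) + β(S_deep − S_surf′) = 0.
S_surf′ = S_deep − (α/β)·ΔT = 34.73 − (2 × 10⁻⁴/7.9 × 10⁻⁴)·(-1.0) = 34.9832 psu.
Increase required: 34.9832 − 34.83 = 0.1532 psu.

34.98 psu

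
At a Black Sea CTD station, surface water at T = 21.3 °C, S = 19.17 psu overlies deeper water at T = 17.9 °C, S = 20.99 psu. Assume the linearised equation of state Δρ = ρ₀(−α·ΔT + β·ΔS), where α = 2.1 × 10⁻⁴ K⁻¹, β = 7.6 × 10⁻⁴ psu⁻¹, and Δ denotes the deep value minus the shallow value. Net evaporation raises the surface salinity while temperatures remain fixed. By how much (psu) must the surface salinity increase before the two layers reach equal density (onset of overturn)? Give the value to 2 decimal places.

2.76 psu

Neutral buoyancy requires −α(T_deep − T_surf) + β(S_deep − S_surf′) = 0.
S_surf′ = S_deep − (α/β)·ΔT = 20.99 − (2.1 × 10⁻⁴/7.6 × 10⁻⁴)·(-3.4) = 21.9295 psu.
Increase required: 21.9295 − 19.17 = 2.7595 psu.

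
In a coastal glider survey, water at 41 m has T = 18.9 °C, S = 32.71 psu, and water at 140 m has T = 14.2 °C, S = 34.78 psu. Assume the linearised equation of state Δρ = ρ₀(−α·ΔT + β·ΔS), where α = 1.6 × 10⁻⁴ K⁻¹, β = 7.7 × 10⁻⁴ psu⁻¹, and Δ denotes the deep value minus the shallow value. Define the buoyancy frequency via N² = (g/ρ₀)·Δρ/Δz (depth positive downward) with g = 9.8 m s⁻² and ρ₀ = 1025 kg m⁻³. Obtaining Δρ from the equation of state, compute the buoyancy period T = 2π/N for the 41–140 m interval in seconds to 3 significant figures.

412 s

ΔT = -4.7 K, ΔS = +2.07 psu (deep − shallow).
Δρ/ρ₀ = −αΔT + βΔS = 7.52 × 10⁻⁴ + 1.5939 × 10⁻³ = 2.3459 × 10⁻³, so Δρ ≈ 2.405 kg m⁻³.
N² = (g/ρ₀)·Δρ/Δz = g·(Δρ/ρ₀)/Δz = 9.8 × 2.3459 × 10⁻³ / 99 = 2.3222 × 10⁻⁴ s⁻².
N = √(2.3222 × 10⁻⁴) = 0.015239 rad s⁻¹ → T = 2π/N = 412.31 s ≈ 412 s.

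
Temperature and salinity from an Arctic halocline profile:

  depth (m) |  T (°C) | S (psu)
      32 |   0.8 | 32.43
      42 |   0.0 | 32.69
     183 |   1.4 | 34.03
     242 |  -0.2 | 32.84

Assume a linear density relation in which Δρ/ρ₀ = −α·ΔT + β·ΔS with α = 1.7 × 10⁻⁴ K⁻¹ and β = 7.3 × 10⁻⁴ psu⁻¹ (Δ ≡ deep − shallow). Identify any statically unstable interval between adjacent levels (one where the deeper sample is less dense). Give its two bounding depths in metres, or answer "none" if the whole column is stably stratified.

Evaluate Δρ/ρ₀ = −αΔT + βΔS across each adjacent pair:
  32–42 m: −αΔT+βΔS = −(1.7 × 10⁻⁴)(-0.8)+(7.3 × 10⁻⁴)(+0.26) = 3.3 × 10⁻⁴ → stable
  42–183 m: −αΔT+βΔS = −(1.7 × 10⁻⁴)(+1.4)+(7.3 × 10⁻⁴)(+1.34) = 7.4 × 10⁻⁴ → stable
  183–242 m: −αΔT+βΔS = −(1.7 × 10⁻⁴)(-1.6)+(7.3 × 10⁻⁴)(-1.19) = -6.0 × 10⁻⁴ → UNSTABLE
The 183–242 m interval has Δρ < 0: lighter water underlies denser water.

183–242 m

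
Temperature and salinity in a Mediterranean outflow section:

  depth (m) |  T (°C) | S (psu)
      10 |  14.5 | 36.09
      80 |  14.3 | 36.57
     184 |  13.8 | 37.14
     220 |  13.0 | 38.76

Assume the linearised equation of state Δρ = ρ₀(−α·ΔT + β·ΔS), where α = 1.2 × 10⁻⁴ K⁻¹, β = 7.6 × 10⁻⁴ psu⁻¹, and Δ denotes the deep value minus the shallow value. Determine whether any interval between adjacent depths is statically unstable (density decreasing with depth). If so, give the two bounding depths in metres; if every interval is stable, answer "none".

none

Evaluate Δρ/ρ₀ = −αΔT + βΔS across each adjacent pair:
  10–80 m: −αΔT+βΔS = −(1.2 × 10⁻⁴)(-0.2)+(7.6 × 10⁻⁴)(+0.48) = 3.9 × 10⁻⁴ → stable
  80–184 m: −αΔT+βΔS = −(1.2 × 10⁻⁴)(-0.5)+(7.6 × 10⁻⁴)(+0.57) = 4.9 × 10⁻⁴ → stable
  184–220 m: −αΔT+βΔS = −(1.2 × 10⁻⁴)(-0.8)+(7.6 × 10⁻⁴)(+1.62) = 1.3 × 10⁻³ → stable
Every interval has Δρ > 0: the column is stably stratified throughout.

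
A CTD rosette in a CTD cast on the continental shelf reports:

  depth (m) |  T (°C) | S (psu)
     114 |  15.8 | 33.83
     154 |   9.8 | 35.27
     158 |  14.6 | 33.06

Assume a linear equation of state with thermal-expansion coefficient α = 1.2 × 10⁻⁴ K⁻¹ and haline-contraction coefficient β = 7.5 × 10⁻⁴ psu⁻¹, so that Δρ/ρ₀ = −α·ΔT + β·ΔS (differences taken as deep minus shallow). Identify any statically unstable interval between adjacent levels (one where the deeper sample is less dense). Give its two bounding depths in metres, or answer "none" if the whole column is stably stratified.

Evaluate Δρ/ρ₀ = −αΔT + βΔS across each adjacent pair:
  114–154 m: −αΔT+βΔS = −(1.2 × 10⁻⁴)(-6.0)+(7.5 × 10⁻⁴)(+1.44) = 1.8 × 10⁻³ → stable
  154–158 m: −αΔT+βΔS = −(1.2 × 10⁻⁴)(+4.8)+(7.5 × 10⁻⁴)(-2.21) = -2.2 × 10⁻³ → UNSTABLE
The 154–158 m interval has Δρ < 0: lighter water underlies denser water.

154–158 m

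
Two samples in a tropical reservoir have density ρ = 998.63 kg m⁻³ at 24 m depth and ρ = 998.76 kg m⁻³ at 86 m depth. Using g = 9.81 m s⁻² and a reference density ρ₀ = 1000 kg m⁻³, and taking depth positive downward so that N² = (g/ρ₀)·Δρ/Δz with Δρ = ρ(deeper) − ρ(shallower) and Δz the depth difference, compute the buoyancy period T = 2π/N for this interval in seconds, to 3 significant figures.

1.39 × 10³ s

Δρ = 998.76 − 998.63 = 0.13 kg m⁻³ over Δz = 86 − 24 = 62 m.
N² = (9.81/1000) × (0.13/62) = 2.0569 × 10⁻⁵ s⁻².
N = √(2.0569 × 10⁻⁵) = 4.5353 × 10⁻³ rad s⁻¹, so T = 2π/N = 1.3854 × 10³ s ≈ 1.39 × 10³ s.
N² > 0, so the interval is statically stable.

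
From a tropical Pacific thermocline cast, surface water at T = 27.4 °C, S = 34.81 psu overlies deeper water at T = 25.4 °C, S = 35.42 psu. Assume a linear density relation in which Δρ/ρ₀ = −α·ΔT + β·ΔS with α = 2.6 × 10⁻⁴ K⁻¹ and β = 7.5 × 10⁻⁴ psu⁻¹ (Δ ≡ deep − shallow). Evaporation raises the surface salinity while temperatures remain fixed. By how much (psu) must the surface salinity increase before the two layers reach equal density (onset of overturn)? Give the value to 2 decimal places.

1.30 psu

Neutral buoyancy requires −α(T_deep − T_surf) + β(S_deep − S_surf′) = 0.
S_surf′ = S_deep − (α/β)·ΔT = 35.42 − (2.6 × 10⁻⁴/7.5 × 10⁻⁴)·(-2.0) = 36.1133 psu.
Increase required: 36.1133 − 34.81 = 1.3033 psu.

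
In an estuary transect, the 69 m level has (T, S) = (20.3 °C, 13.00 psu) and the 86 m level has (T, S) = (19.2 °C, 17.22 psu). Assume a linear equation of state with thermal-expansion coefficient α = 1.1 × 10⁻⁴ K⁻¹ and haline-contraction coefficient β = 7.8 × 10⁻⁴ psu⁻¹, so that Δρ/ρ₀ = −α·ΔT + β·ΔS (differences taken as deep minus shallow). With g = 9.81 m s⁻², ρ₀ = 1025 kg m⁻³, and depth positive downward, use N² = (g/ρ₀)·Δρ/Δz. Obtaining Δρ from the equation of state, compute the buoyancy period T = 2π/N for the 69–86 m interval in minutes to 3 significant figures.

ΔT = -1.1 K, ΔS = +4.22 psu (deep − shallow).
Δρ/ρ₀ = −αΔT + βΔS = 1.21 × 10⁻⁴ + 3.2916 × 10⁻³ = 3.4126 × 10⁻³, so Δρ ≈ 3.498 kg m⁻³.
N² = (g/ρ₀)·Δρ/Δz = g·(Δρ/ρ₀)/Δz = 9.81 × 3.4126 × 10⁻³ / 17 = 1.9693 × 10⁻³ s⁻².
N = √(1.9693 × 10⁻³) = 0.044377 rad s⁻¹ → T = 2π/N = 141.59 s = 2.3598 min ≈ 2.36 min.

2.36 min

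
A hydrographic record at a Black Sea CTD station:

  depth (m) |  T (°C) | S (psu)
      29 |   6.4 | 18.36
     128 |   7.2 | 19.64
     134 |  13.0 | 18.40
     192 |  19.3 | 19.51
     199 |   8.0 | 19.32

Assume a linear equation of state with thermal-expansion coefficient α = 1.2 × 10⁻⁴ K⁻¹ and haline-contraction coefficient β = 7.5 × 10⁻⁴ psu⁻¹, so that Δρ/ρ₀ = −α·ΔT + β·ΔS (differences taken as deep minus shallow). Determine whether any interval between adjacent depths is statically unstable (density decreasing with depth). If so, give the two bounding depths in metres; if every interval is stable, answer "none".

Evaluate Δρ/ρ₀ = −αΔT + βΔS across each adjacent pair:
  29–128 m: −αΔT+βΔS = −(1.2 × 10⁻⁴)(+0.8)+(7.5 × 10⁻⁴)(+1.28) = 8.6 × 10⁻⁴ → stable
  128–134 m: −αΔT+βΔS = −(1.2 × 10⁻⁴)(+5.8)+(7.5 × 10⁻⁴)(-1.24) = -1.6 × 10⁻³ → UNSTABLE
  134–192 m: −αΔT+βΔS = −(1.2 × 10⁻⁴)(+6.3)+(7.5 × 10⁻⁴)(+1.11) = 7.7 × 10⁻⁵ → stable
  192–199 m: −αΔT+βΔS = −(1.2 × 10⁻⁴)(-11.3)+(7.5 × 10⁻⁴)(-0.19) = 1.2 × 10⁻³ → stable
The 128–134 m interval has Δρ < 0: lighter water underlies denser water.

128–134 m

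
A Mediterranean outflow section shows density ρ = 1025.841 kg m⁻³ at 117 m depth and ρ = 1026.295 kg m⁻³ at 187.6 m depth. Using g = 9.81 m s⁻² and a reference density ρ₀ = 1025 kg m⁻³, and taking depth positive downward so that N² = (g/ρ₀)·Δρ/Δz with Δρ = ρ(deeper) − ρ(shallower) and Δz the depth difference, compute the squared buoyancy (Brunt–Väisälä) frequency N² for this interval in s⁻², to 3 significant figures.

6.15 × 10⁻⁵ s⁻²

Δρ = 1026.295 − 1025.841 = 0.454 kg m⁻³ over Δz = 187.6 − 117 = 70.6 m.
N² = (9.81/1025) × (0.454/70.6) = 6.1545 × 10⁻⁵ s⁻² ≈ 6.15 × 10⁻⁵ s⁻².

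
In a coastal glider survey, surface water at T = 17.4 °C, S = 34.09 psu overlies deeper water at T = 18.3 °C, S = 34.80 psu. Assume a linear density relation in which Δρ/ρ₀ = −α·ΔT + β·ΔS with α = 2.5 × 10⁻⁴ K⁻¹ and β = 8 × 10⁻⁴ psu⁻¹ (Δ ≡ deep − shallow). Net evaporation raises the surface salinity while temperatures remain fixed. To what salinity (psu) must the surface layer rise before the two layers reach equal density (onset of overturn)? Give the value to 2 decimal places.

34.52 psu

Neutral buoyancy requires −α(T_deep − T_surf) + β(S_deep − S_surf′) = 0.
S_surf′ = S_deep − (α/β)·ΔT = 34.80 − (2.5 × 10⁻⁴/8 × 10⁻⁴)·(+0.9) = 34.5187 psu.
Increase required: 34.5187 − 34.09 = 0.4287 psu.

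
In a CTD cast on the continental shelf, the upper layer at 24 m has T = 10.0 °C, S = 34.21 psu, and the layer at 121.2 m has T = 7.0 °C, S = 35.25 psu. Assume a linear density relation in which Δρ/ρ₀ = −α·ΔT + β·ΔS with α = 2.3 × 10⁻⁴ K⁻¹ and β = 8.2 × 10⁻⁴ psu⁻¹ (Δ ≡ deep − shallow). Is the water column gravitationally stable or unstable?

ΔT = 7.0 − 10.0 = -3.0 K and ΔS = 35.25 − 34.21 = +1.04 psu (deep − shallow).
−αΔT = 6.90 × 10⁻⁴; βΔS = 8.528 × 10⁻⁴; sum Δρ/ρ₀ = 1.5428 × 10⁻³.
Δρ/ρ₀ > 0, so Δρ > 0: deeper water is denser → statically stable.

stable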